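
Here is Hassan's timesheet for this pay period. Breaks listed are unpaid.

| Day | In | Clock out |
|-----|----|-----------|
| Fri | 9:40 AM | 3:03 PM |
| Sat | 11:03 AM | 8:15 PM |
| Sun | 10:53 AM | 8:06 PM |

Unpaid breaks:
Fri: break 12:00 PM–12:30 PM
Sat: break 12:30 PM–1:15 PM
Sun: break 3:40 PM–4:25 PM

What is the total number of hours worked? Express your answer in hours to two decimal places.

Fri: 9:40 AM–3:03 PM = 5 h 23 min; less 30 min break → 4 h 53 min
Sat: 11:03 AM–8:15 PM = 9 h 12 min; less 45 min break → 8 h 27 min
Sun: 10:53 AM–8:06 PM = 9 h 13 min; less 45 min break → 8 h 28 min
Total: 4 h 53 min + 8 h 27 min + 8 h 28 min = 21 h 48 min.

21.80 hours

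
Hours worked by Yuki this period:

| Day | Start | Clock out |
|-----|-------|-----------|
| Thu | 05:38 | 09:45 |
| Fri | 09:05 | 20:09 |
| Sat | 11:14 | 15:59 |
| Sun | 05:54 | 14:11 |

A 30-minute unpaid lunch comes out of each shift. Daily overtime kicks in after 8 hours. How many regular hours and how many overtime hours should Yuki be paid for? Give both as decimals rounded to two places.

Thu: 05:38–09:45 = 4 h 7 min; less 30 min break → 3 h 37 min
Fri: 09:05–20:09 = 11 h 4 min; less 30 min break → 10 h 34 min
Sat: 11:14–15:59 = 4 h 45 min; less 30 min break → 4 h 15 min
Sun: 05:54–14:11 = 8 h 17 min; less 30 min break → 7 h 47 min
Thu reg 3 h 37 min / OT 0 h 0 min; Fri reg 8 h 0 min / OT 2 h 34 min; Sat reg 4 h 15 min / OT 0 h 0 min; Sun reg 7 h 47 min / OT 0 h 0 min.
Totals: regular 23 h 39 min, overtime 2 h 34 min.

Regular 23.65 hours, overtime 2.57 hours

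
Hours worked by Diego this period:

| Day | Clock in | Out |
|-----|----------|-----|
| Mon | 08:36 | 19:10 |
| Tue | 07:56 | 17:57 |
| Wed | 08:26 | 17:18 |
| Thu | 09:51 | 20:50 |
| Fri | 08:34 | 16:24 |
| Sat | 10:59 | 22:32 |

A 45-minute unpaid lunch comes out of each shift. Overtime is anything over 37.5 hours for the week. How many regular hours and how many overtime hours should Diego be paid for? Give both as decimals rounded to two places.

Regular 37.50 hours, overtime 17.82 hours

Mon: 08:36–19:10 = 10 h 34 min; less 45 min break → 9 h 49 min
Tue: 07:56–17:57 = 10 h 1 min; less 45 min break → 9 h 16 min
Wed: 08:26–17:18 = 8 h 52 min; less 45 min break → 8 h 7 min
Thu: 09:51–20:50 = 10 h 59 min; less 45 min break → 10 h 14 min
Fri: 08:34–16:24 = 7 h 50 min; less 45 min break → 7 h 5 min
Sat: 10:59–22:32 = 11 h 33 min; less 45 min break → 10 h 48 min
Total worked: 55 h 19 min = 55.32 h.
Threshold 37.5 h → overtime 17 h 49 min, regular 37 h 30 min.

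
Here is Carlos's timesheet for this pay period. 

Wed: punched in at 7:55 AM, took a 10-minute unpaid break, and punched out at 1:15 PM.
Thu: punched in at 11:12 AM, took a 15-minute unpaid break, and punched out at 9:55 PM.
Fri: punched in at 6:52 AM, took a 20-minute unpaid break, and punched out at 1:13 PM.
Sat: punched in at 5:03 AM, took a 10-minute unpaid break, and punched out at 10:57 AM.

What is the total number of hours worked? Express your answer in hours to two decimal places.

27.38 hours

Wed: 7:55 AM–1:15 PM = 5 h 20 min; less 10 min break → 5 h 10 min
Thu: 11:12 AM–9:55 PM = 10 h 43 min; less 15 min break → 10 h 28 min
Fri: 6:52 AM–1:13 PM = 6 h 21 min; less 20 min break → 6 h 1 min
Sat: 5:03 AM–10:57 AM = 5 h 54 min; less 10 min break → 5 h 44 min
Total: 5 h 10 min + 10 h 28 min + 6 h 1 min + 5 h 44 min = 27 h 23 min.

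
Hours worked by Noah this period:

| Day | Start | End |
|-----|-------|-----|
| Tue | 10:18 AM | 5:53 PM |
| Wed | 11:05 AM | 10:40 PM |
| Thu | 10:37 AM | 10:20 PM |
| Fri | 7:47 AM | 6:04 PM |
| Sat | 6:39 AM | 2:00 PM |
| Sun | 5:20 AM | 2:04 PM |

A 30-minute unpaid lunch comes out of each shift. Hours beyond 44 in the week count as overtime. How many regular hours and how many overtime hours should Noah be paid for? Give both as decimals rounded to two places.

Tue: 10:18 AM–5:53 PM = 7 h 35 min; less 30 min break → 7 h 5 min
Wed: 11:05 AM–10:40 PM = 11 h 35 min; less 30 min break → 11 h 5 min
Thu: 10:37 AM–10:20 PM = 11 h 43 min; less 30 min break → 11 h 13 min
Fri: 7:47 AM–6:04 PM = 10 h 17 min; less 30 min break → 9 h 47 min
Sat: 6:39 AM–2:00 PM = 7 h 21 min; less 30 min break → 6 h 51 min
Sun: 5:20 AM–2:04 PM = 8 h 44 min; less 30 min break → 8 h 14 min
Total worked: 54 h 15 min = 54.25 h.
Threshold 44 h → overtime 10 h 15 min, regular 44 h 0 min.

Regular 44.00 hours, overtime 10.25 hours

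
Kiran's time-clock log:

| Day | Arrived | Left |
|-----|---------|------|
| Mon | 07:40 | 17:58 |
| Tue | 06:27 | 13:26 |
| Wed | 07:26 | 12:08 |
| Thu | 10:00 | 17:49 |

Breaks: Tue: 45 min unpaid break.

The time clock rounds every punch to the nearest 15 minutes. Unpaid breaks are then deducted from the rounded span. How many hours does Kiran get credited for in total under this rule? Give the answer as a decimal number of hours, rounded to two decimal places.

Mon: in 07:40→07:45, out 17:58→18:00; 10 h 15 min
Tue: in 06:27→06:30, out 13:26→13:30; 7 h 0 min − 45 min = 6 h 15 min
Wed: in 07:26→07:30, out 12:08→12:15; 4 h 45 min
Thu: in 10:00→10:00, out 17:49→17:45; 7 h 45 min
Total credited: 29 h 0 min.

29.00 hours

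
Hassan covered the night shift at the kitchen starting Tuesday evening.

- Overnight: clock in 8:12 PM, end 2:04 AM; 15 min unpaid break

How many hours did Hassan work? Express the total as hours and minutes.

5 h 37 min

Overnight: 8:12 PM → midnight = 3 h 48 min; midnight → 2:04 AM = 2 h 4 min; span 5 h 52 min; less 15 min break → 5 h 37 min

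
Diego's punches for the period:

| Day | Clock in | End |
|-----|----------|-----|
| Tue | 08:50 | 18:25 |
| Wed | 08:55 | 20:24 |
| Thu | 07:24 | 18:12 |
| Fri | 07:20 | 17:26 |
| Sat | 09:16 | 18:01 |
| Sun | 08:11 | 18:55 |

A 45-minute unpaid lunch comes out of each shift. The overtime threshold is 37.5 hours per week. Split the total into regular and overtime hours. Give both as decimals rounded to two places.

Regular 37.50 hours, overtime 19.45 hours

Tue: 08:50–18:25 = 9 h 35 min; less 45 min break → 8 h 50 min
Wed: 08:55–20:24 = 11 h 29 min; less 45 min break → 10 h 44 min
Thu: 07:24–18:12 = 10 h 48 min; less 45 min break → 10 h 3 min
Fri: 07:20–17:26 = 10 h 6 min; less 45 min break → 9 h 21 min
Sat: 09:16–18:01 = 8 h 45 min; less 45 min break → 8 h 0 min
Sun: 08:11–18:55 = 10 h 44 min; less 45 min break → 9 h 59 min
Total worked: 56 h 57 min = 56.95 h.
Threshold 37.5 h → overtime 19 h 27 min, regular 37 h 30 min.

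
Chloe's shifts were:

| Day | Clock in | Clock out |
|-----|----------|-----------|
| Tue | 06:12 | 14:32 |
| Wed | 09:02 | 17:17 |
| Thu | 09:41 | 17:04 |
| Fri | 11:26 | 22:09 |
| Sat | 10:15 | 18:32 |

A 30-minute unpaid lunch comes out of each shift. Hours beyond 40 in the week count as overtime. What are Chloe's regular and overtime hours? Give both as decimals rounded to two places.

Regular 40.00 hours, overtime 0.47 hours

Tue: 06:12–14:32 = 8 h 20 min; less 30 min break → 7 h 50 min
Wed: 09:02–17:17 = 8 h 15 min; less 30 min break → 7 h 45 min
Thu: 09:41–17:04 = 7 h 23 min; less 30 min break → 6 h 53 min
Fri: 11:26–22:09 = 10 h 43 min; less 30 min break → 10 h 13 min
Sat: 10:15–18:32 = 8 h 17 min; less 30 min break → 7 h 47 min
Total worked: 40 h 28 min = 40.47 h.
Threshold 40 h → overtime 0 h 28 min, regular 40 h 0 min.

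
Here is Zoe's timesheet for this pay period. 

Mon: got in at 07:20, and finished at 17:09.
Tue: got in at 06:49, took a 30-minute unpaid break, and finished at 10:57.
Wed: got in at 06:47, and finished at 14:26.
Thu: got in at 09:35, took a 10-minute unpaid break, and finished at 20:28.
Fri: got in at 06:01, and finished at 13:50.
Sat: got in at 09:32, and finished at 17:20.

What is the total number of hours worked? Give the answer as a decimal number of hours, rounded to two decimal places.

Mon: 07:20–17:09 = 9 h 49 min
Tue: 06:49–10:57 = 4 h 8 min; less 30 min break → 3 h 38 min
Wed: 06:47–14:26 = 7 h 39 min
Thu: 09:35–20:28 = 10 h 53 min; less 10 min break → 10 h 43 min
Fri: 06:01–13:50 = 7 h 49 min
Sat: 09:32–17:20 = 7 h 48 min
Total: 9 h 49 min + 3 h 38 min + 7 h 39 min + 10 h 43 min + 7 h 49 min + 7 h 48 min = 47 h 26 min.

47.43 hours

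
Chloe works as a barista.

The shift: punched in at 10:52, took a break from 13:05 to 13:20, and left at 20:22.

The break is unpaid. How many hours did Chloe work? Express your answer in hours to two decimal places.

The shift: 10:52–20:22 = 9 h 30 min; less 15 min break → 9 h 15 min

9.25 hours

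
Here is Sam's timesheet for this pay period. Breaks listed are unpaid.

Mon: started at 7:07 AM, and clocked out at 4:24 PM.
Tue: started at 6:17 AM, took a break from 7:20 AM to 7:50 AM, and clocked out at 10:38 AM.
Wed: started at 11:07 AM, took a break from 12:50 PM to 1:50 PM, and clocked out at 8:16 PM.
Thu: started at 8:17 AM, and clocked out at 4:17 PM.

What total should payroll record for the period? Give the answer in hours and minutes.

29 h 17 min

Mon: 7:07 AM–4:24 PM = 9 h 17 min
Tue: 6:17 AM–10:38 AM = 4 h 21 min; less 30 min break → 3 h 51 min
Wed: 11:07 AM–8:16 PM = 9 h 9 min; less 60 min break → 8 h 9 min
Thu: 8:17 AM–4:17 PM = 8 h 0 min
Total: 9 h 17 min + 3 h 51 min + 8 h 9 min + 8 h 0 min = 29 h 17 min.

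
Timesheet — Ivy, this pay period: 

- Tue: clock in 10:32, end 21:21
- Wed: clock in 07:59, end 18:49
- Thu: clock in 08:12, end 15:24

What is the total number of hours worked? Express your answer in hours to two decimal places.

28.85 hours

Tue: 10:32–21:21 = 10 h 49 min
Wed: 07:59–18:49 = 10 h 50 min
Thu: 08:12–15:24 = 7 h 12 min
Total: 10 h 49 min + 10 h 50 min + 7 h 12 min = 28 h 51 min.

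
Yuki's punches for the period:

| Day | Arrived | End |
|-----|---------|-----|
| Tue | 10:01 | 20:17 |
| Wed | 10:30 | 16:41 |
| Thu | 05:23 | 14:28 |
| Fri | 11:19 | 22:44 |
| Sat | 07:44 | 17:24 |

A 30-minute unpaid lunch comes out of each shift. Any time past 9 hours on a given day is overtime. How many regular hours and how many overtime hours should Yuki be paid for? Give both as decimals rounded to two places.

Regular 41.27 hours, overtime 2.85 hours

Tue: 10:01–20:17 = 10 h 16 min; less 30 min break → 9 h 46 min
Wed: 10:30–16:41 = 6 h 11 min; less 30 min break → 5 h 41 min
Thu: 05:23–14:28 = 9 h 5 min; less 30 min break → 8 h 35 min
Fri: 11:19–22:44 = 11 h 25 min; less 30 min break → 10 h 55 min
Sat: 07:44–17:24 = 9 h 40 min; less 30 min break → 9 h 10 min
Tue reg 9 h 0 min / OT 0 h 46 min; Wed reg 5 h 41 min / OT 0 h 0 min; Thu reg 8 h 35 min / OT 0 h 0 min; Fri reg 9 h 0 min / OT 1 h 55 min; Sat reg 9 h 0 min / OT 0 h 10 min.
Totals: regular 41 h 16 min, overtime 2 h 51 min.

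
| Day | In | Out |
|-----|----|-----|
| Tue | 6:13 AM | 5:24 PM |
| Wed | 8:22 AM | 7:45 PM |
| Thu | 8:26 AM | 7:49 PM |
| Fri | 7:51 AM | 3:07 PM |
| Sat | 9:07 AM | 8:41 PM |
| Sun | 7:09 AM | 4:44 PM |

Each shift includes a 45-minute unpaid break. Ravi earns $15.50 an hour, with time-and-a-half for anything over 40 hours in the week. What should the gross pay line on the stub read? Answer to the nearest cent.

Tue: 6:13 AM–5:24 PM = 11 h 11 min; less 45 min break → 10 h 26 min
Wed: 8:22 AM–7:45 PM = 11 h 23 min; less 45 min break → 10 h 38 min
Thu: 8:26 AM–7:49 PM = 11 h 23 min; less 45 min break → 10 h 38 min
Fri: 7:51 AM–3:07 PM = 7 h 16 min; less 45 min break → 6 h 31 min
Sat: 9:07 AM–8:41 PM = 11 h 34 min; less 45 min break → 10 h 49 min
Sun: 7:09 AM–4:44 PM = 9 h 35 min; less 45 min break → 8 h 50 min
Total worked: 57 h 52 min = 3472 min.
Regular 40 h 0 min = 2400 min at $15.50/h; overtime 17 h 52 min = 1072 min at $23.25/h.
Pay = (2400 × $15.50 + 1072 × $23.25) ÷ 60 = $1035.40.

$1035.40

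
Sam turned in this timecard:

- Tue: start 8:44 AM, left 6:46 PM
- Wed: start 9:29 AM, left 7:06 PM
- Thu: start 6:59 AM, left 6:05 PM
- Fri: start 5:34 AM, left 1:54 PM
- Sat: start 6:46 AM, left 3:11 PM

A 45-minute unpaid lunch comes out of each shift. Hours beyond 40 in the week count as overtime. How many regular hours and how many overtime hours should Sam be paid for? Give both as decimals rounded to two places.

Tue: 8:44 AM–6:46 PM = 10 h 2 min; less 45 min break → 9 h 17 min
Wed: 9:29 AM–7:06 PM = 9 h 37 min; less 45 min break → 8 h 52 min
Thu: 6:59 AM–6:05 PM = 11 h 6 min; less 45 min break → 10 h 21 min
Fri: 5:34 AM–1:54 PM = 8 h 20 min; less 45 min break → 7 h 35 min
Sat: 6:46 AM–3:11 PM = 8 h 25 min; less 45 min break → 7 h 40 min
Total worked: 43 h 45 min = 43.75 h.
Threshold 40 h → overtime 3 h 45 min, regular 40 h 0 min.

Regular 40.00 hours, overtime 3.75 hours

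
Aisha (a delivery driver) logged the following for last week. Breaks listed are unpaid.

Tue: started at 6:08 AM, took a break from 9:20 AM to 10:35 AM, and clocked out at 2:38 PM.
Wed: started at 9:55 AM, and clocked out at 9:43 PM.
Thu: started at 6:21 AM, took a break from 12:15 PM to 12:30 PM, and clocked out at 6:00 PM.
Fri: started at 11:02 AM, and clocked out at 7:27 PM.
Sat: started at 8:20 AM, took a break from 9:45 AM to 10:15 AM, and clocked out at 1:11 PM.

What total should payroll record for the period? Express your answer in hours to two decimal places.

Tue: 6:08 AM–2:38 PM = 8 h 30 min; less 75 min break → 7 h 15 min
Wed: 9:55 AM–9:43 PM = 11 h 48 min
Thu: 6:21 AM–6:00 PM = 11 h 39 min; less 15 min break → 11 h 24 min
Fri: 11:02 AM–7:27 PM = 8 h 25 min
Sat: 8:20 AM–1:11 PM = 4 h 51 min; less 30 min break → 4 h 21 min
Total: 7 h 15 min + 11 h 48 min + 11 h 24 min + 8 h 25 min + 4 h 21 min = 43 h 13 min.

43.22 hours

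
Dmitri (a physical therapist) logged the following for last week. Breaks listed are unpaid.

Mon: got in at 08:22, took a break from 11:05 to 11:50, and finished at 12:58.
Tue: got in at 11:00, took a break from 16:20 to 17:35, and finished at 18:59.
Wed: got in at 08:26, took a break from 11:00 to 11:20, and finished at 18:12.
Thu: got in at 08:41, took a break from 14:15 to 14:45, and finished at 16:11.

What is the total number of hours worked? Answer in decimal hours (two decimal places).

27.02 hours

Mon: 08:22–12:58 = 4 h 36 min; less 45 min break → 3 h 51 min
Tue: 11:00–18:59 = 7 h 59 min; less 75 min break → 6 h 44 min
Wed: 08:26–18:12 = 9 h 46 min; less 20 min break → 9 h 26 min
Thu: 08:41–16:11 = 7 h 30 min; less 30 min break → 7 h 0 min
Total: 3 h 51 min + 6 h 44 min + 9 h 26 min + 7 h 0 min = 27 h 1 min.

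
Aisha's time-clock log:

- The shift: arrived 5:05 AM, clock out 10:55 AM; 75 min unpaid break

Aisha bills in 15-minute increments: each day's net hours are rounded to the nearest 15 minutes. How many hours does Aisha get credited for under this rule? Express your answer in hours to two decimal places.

The shift: 5:05 AM–10:55 AM = 5 h 50 min − 75 min = 4 h 35 min → rounds to 4 h 30 min

4.50 hours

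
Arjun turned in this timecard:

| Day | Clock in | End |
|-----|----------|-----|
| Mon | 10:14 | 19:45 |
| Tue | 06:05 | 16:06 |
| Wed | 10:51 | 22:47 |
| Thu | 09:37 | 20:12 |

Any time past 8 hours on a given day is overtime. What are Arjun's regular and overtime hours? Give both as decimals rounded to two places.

Mon: 10:14–19:45 = 9 h 31 min
Tue: 06:05–16:06 = 10 h 1 min
Wed: 10:51–22:47 = 11 h 56 min
Thu: 09:37–20:12 = 10 h 35 min
Mon reg 8 h 0 min / OT 1 h 31 min; Tue reg 8 h 0 min / OT 2 h 1 min; Wed reg 8 h 0 min / OT 3 h 56 min; Thu reg 8 h 0 min / OT 2 h 35 min.
Totals: regular 32 h 0 min, overtime 10 h 3 min.

Regular 32.00 hours, overtime 10.05 hours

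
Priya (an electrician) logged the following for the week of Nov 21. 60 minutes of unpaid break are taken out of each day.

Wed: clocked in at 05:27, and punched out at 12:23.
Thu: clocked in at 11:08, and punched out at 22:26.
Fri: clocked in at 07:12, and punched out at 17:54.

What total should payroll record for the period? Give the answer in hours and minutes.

Wed: 05:27–12:23 = 6 h 56 min; less 60 min break → 5 h 56 min
Thu: 11:08–22:26 = 11 h 18 min; less 60 min break → 10 h 18 min
Fri: 07:12–17:54 = 10 h 42 min; less 60 min break → 9 h 42 min
Total: 5 h 56 min + 10 h 18 min + 9 h 42 min = 25 h 56 min.

25 h 56 min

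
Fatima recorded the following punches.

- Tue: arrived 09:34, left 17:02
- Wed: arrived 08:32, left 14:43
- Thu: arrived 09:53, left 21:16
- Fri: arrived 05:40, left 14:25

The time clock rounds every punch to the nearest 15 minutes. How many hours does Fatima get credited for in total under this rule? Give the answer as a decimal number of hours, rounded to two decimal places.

Tue: in 09:34→09:30, out 17:02→17:00; 7 h 30 min
Wed: in 08:32→08:30, out 14:43→14:45; 6 h 15 min
Thu: in 09:53→10:00, out 21:16→21:15; 11 h 15 min
Fri: in 05:40→05:45, out 14:25→14:30; 8 h 45 min
Total credited: 33 h 45 min.

33.75 hours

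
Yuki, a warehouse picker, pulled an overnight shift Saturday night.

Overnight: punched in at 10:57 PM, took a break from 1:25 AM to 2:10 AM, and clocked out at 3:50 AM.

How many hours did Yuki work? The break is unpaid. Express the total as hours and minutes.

Overnight: 10:57 PM → midnight = 1 h 3 min; midnight → 3:50 AM = 3 h 50 min; span 4 h 53 min; less 45 min break → 4 h 8 min

4 h 8 min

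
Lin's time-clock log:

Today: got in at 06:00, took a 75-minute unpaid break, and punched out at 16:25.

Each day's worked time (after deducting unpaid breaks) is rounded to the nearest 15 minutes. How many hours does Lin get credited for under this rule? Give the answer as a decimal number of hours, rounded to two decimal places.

Today: 06:00–16:25 = 10 h 25 min − 75 min = 9 h 10 min → rounds to 9 h 15 min

9.25 hours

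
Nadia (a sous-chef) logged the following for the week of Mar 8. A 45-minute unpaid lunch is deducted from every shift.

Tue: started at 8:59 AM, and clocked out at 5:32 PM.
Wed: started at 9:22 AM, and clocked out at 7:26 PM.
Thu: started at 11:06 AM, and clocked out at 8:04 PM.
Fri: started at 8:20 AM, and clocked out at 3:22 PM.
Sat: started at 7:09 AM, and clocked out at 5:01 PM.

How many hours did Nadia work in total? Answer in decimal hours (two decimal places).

40.73 hours

Tue: 8:59 AM–5:32 PM = 8 h 33 min; less 45 min break → 7 h 48 min
Wed: 9:22 AM–7:26 PM = 10 h 4 min; less 45 min break → 9 h 19 min
Thu: 11:06 AM–8:04 PM = 8 h 58 min; less 45 min break → 8 h 13 min
Fri: 8:20 AM–3:22 PM = 7 h 2 min; less 45 min break → 6 h 17 min
Sat: 7:09 AM–5:01 PM = 9 h 52 min; less 45 min break → 9 h 7 min
Total: 7 h 48 min + 9 h 19 min + 8 h 13 min + 6 h 17 min + 9 h 7 min = 40 h 44 min.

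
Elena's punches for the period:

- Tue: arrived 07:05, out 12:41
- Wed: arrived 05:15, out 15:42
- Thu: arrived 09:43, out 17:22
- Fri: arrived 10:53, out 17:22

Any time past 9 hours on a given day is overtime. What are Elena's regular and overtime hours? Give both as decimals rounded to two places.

Regular 28.73 hours, overtime 1.45 hours

Tue: 07:05–12:41 = 5 h 36 min
Wed: 05:15–15:42 = 10 h 27 min
Thu: 09:43–17:22 = 7 h 39 min
Fri: 10:53–17:22 = 6 h 29 min
Tue reg 5 h 36 min / OT 0 h 0 min; Wed reg 9 h 0 min / OT 1 h 27 min; Thu reg 7 h 39 min / OT 0 h 0 min; Fri reg 6 h 29 min / OT 0 h 0 min.
Totals: regular 28 h 44 min, overtime 1 h 27 min.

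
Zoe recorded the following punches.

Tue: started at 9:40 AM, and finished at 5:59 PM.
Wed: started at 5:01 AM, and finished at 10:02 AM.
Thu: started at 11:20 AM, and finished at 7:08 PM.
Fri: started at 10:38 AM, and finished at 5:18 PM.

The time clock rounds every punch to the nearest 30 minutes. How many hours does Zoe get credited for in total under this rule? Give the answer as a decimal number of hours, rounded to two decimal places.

28.00 hours

Tue: in 9:40 AM→9:30 AM, out 5:59 PM→6:00 PM; 8 h 30 min
Wed: in 5:01 AM→5:00 AM, out 10:02 AM→10:00 AM; 5 h 0 min
Thu: in 11:20 AM→11:30 AM, out 7:08 PM→7:00 PM; 7 h 30 min
Fri: in 10:38 AM→10:30 AM, out 5:18 PM→5:30 PM; 7 h 0 min
Total credited: 28 h 0 min.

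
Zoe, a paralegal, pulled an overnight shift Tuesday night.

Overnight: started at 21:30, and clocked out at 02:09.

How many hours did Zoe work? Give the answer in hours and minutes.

Overnight: 21:30 → midnight = 2 h 30 min; midnight → 02:09 = 2 h 9 min; span 4 h 39 min

4 h 39 min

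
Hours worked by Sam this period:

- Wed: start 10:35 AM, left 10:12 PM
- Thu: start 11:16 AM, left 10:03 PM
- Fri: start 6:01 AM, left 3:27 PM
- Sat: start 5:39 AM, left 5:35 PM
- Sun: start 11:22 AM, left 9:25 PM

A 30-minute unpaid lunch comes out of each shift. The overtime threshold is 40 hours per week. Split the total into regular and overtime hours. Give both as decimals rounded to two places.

Wed: 10:35 AM–10:12 PM = 11 h 37 min; less 30 min break → 11 h 7 min
Thu: 11:16 AM–10:03 PM = 10 h 47 min; less 30 min break → 10 h 17 min
Fri: 6:01 AM–3:27 PM = 9 h 26 min; less 30 min break → 8 h 56 min
Sat: 5:39 AM–5:35 PM = 11 h 56 min; less 30 min break → 11 h 26 min
Sun: 11:22 AM–9:25 PM = 10 h 3 min; less 30 min break → 9 h 33 min
Total worked: 51 h 19 min = 51.32 h.
Threshold 40 h → overtime 11 h 19 min, regular 40 h 0 min.

Regular 40.00 hours, overtime 11.32 hours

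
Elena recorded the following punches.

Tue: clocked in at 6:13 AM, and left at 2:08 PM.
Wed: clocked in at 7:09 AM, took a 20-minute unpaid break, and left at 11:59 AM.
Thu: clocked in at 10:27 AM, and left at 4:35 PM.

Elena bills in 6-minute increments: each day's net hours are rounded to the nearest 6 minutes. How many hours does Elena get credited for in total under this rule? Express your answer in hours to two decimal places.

18.50 hours

Tue: 6:13 AM–2:08 PM = 7 h 55 min → rounds to 7 h 54 min
Wed: 7:09 AM–11:59 AM = 4 h 50 min − 20 min = 4 h 30 min → rounds to 4 h 30 min
Thu: 10:27 AM–4:35 PM = 6 h 8 min → rounds to 6 h 6 min
Total credited: 18 h 30 min.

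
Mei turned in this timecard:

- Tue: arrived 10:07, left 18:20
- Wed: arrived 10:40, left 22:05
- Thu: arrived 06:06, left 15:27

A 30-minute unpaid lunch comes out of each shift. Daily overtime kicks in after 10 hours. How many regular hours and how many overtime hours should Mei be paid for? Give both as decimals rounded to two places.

Regular 26.57 hours, overtime 0.92 hours

Tue: 10:07–18:20 = 8 h 13 min; less 30 min break → 7 h 43 min
Wed: 10:40–22:05 = 11 h 25 min; less 30 min break → 10 h 55 min
Thu: 06:06–15:27 = 9 h 21 min; less 30 min break → 8 h 51 min
Tue reg 7 h 43 min / OT 0 h 0 min; Wed reg 10 h 0 min / OT 0 h 55 min; Thu reg 8 h 51 min / OT 0 h 0 min.
Totals: regular 26 h 34 min, overtime 0 h 55 min.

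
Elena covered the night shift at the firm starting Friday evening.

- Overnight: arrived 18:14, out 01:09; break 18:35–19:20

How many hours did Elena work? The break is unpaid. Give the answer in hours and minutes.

Overnight: 18:14 → midnight = 5 h 46 min; midnight → 01:09 = 1 h 9 min; span 6 h 55 min; less 45 min break → 6 h 10 min

6 h 10 min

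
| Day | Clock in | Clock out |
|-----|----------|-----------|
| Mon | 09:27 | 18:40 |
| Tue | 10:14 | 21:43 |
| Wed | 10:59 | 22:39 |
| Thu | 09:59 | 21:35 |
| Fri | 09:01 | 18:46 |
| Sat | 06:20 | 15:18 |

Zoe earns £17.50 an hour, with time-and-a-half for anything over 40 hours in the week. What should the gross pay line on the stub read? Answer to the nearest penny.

£1295.44

Mon: 09:27–18:40 = 9 h 13 min
Tue: 10:14–21:43 = 11 h 29 min
Wed: 10:59–22:39 = 11 h 40 min
Thu: 09:59–21:35 = 11 h 36 min
Fri: 09:01–18:46 = 9 h 45 min
Sat: 06:20–15:18 = 8 h 58 min
Total worked: 62 h 41 min = 3761 min.
Regular 40 h 0 min = 2400 min at £17.50/h; overtime 22 h 41 min = 1361 min at £26.25/h.
Pay = (2400 × £17.50 + 1361 × £26.25) ÷ 60 = £1295.44.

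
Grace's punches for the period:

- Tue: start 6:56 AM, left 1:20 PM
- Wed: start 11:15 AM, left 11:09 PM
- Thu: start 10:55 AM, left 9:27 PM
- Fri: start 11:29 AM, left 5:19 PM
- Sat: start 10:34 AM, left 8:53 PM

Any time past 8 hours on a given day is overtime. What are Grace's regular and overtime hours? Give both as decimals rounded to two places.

Tue: 6:56 AM–1:20 PM = 6 h 24 min
Wed: 11:15 AM–11:09 PM = 11 h 54 min
Thu: 10:55 AM–9:27 PM = 10 h 32 min
Fri: 11:29 AM–5:19 PM = 5 h 50 min
Sat: 10:34 AM–8:53 PM = 10 h 19 min
Tue reg 6 h 24 min / OT 0 h 0 min; Wed reg 8 h 0 min / OT 3 h 54 min; Thu reg 8 h 0 min / OT 2 h 32 min; Fri reg 5 h 50 min / OT 0 h 0 min; Sat reg 8 h 0 min / OT 2 h 19 min.
Totals: regular 36 h 14 min, overtime 8 h 45 min.

Regular 36.23 hours, overtime 8.75 hours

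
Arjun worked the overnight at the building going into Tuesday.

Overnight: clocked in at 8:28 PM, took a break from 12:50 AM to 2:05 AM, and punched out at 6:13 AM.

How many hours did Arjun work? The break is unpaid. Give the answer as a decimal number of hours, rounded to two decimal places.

8.50 hours

Overnight: 8:28 PM → midnight = 3 h 32 min; midnight → 6:13 AM = 6 h 13 min; span 9 h 45 min; less 75 min break → 8 h 30 min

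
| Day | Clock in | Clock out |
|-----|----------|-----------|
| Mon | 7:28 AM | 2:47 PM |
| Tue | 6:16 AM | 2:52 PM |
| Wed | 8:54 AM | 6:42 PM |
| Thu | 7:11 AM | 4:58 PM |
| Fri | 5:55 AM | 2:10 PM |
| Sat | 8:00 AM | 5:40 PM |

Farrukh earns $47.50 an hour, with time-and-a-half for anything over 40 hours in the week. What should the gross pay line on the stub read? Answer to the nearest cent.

Mon: 7:28 AM–2:47 PM = 7 h 19 min
Tue: 6:16 AM–2:52 PM = 8 h 36 min
Wed: 8:54 AM–6:42 PM = 9 h 48 min
Thu: 7:11 AM–4:58 PM = 9 h 47 min
Fri: 5:55 AM–2:10 PM = 8 h 15 min
Sat: 8:00 AM–5:40 PM = 9 h 40 min
Total worked: 53 h 25 min = 3205 min.
Regular 40 h 0 min = 2400 min at $47.50/h; overtime 13 h 25 min = 805 min at $71.25/h.
Pay = (2400 × $47.50 + 805 × $71.25) ÷ 60 = $2855.94.

$2855.94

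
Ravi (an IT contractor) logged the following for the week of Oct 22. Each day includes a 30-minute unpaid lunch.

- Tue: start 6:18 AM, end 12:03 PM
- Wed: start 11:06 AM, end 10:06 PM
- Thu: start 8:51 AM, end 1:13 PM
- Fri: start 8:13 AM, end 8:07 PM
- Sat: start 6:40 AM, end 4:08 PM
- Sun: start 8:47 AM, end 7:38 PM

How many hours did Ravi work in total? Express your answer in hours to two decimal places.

50.33 hours

Tue: 6:18 AM–12:03 PM = 5 h 45 min; less 30 min break → 5 h 15 min
Wed: 11:06 AM–10:06 PM = 11 h 0 min; less 30 min break → 10 h 30 min
Thu: 8:51 AM–1:13 PM = 4 h 22 min; less 30 min break → 3 h 52 min
Fri: 8:13 AM–8:07 PM = 11 h 54 min; less 30 min break → 11 h 24 min
Sat: 6:40 AM–4:08 PM = 9 h 28 min; less 30 min break → 8 h 58 min
Sun: 8:47 AM–7:38 PM = 10 h 51 min; less 30 min break → 10 h 21 min
Total: 5 h 15 min + 10 h 30 min + 3 h 52 min + 11 h 24 min + 8 h 58 min + 10 h 21 min = 50 h 20 min.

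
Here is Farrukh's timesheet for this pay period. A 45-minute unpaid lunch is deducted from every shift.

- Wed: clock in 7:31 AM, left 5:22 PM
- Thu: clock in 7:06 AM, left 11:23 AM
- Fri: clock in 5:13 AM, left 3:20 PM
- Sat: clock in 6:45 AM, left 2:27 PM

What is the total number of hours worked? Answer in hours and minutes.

Wed: 7:31 AM–5:22 PM = 9 h 51 min; less 45 min break → 9 h 6 min
Thu: 7:06 AM–11:23 AM = 4 h 17 min; less 45 min break → 3 h 32 min
Fri: 5:13 AM–3:20 PM = 10 h 7 min; less 45 min break → 9 h 22 min
Sat: 6:45 AM–2:27 PM = 7 h 42 min; less 45 min break → 6 h 57 min
Total: 9 h 6 min + 3 h 32 min + 9 h 22 min + 6 h 57 min = 28 h 57 min.

28 h 57 min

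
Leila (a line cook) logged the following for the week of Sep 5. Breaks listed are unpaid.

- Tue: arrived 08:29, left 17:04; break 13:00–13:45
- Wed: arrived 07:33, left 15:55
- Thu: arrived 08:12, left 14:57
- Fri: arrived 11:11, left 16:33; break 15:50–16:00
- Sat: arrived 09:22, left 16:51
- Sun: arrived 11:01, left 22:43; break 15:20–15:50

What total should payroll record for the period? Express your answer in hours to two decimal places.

46.83 hours

Tue: 08:29–17:04 = 8 h 35 min; less 45 min break → 7 h 50 min
Wed: 07:33–15:55 = 8 h 22 min
Thu: 08:12–14:57 = 6 h 45 min
Fri: 11:11–16:33 = 5 h 22 min; less 10 min break → 5 h 12 min
Sat: 09:22–16:51 = 7 h 29 min
Sun: 11:01–22:43 = 11 h 42 min; less 30 min break → 11 h 12 min
Total: 7 h 50 min + 8 h 22 min + 6 h 45 min + 5 h 12 min + 7 h 29 min + 11 h 12 min = 46 h 50 min.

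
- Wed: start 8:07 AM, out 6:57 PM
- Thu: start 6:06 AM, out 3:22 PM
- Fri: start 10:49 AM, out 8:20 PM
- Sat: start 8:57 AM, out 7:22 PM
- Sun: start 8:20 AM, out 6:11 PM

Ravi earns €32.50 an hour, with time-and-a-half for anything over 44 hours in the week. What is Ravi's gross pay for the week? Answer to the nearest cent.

€1716.81

Wed: 8:07 AM–6:57 PM = 10 h 50 min
Thu: 6:06 AM–3:22 PM = 9 h 16 min
Fri: 10:49 AM–8:20 PM = 9 h 31 min
Sat: 8:57 AM–7:22 PM = 10 h 25 min
Sun: 8:20 AM–6:11 PM = 9 h 51 min
Total worked: 49 h 53 min = 2993 min.
Regular 44 h 0 min = 2640 min at €32.50/h; overtime 5 h 53 min = 353 min at €48.75/h.
Pay = (2640 × €32.50 + 353 × €48.75) ÷ 60 = €1716.81.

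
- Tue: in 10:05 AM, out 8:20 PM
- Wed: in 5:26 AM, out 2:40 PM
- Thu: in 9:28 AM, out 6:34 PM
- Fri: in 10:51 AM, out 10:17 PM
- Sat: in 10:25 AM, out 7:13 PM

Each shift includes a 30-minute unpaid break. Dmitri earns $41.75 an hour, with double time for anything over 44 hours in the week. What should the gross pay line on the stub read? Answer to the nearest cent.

$2030.44

Tue: 10:05 AM–8:20 PM = 10 h 15 min; less 30 min break → 9 h 45 min
Wed: 5:26 AM–2:40 PM = 9 h 14 min; less 30 min break → 8 h 44 min
Thu: 9:28 AM–6:34 PM = 9 h 6 min; less 30 min break → 8 h 36 min
Fri: 10:51 AM–10:17 PM = 11 h 26 min; less 30 min break → 10 h 56 min
Sat: 10:25 AM–7:13 PM = 8 h 48 min; less 30 min break → 8 h 18 min
Total worked: 46 h 19 min = 2779 min.
Regular 44 h 0 min = 2640 min at $41.75/h; overtime 2 h 19 min = 139 min at $83.50/h.
Pay = (2640 × $41.75 + 139 × $83.50) ÷ 60 = $2030.44.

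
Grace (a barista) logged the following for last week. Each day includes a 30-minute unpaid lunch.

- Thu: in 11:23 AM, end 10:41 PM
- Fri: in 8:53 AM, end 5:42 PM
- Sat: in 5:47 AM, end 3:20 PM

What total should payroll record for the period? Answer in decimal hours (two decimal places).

28.17 hours

Thu: 11:23 AM–10:41 PM = 11 h 18 min; less 30 min break → 10 h 48 min
Fri: 8:53 AM–5:42 PM = 8 h 49 min; less 30 min break → 8 h 19 min
Sat: 5:47 AM–3:20 PM = 9 h 33 min; less 30 min break → 9 h 3 min
Total: 10 h 48 min + 8 h 19 min + 9 h 3 min = 28 h 10 min.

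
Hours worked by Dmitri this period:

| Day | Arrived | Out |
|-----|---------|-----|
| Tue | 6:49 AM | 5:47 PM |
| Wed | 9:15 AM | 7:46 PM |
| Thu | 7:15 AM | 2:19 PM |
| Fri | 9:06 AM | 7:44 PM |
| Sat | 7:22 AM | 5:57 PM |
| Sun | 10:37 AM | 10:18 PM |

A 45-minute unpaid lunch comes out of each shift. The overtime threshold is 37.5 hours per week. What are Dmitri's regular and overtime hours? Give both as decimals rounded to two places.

Regular 37.50 hours, overtime 19.45 hours

Tue: 6:49 AM–5:47 PM = 10 h 58 min; less 45 min break → 10 h 13 min
Wed: 9:15 AM–7:46 PM = 10 h 31 min; less 45 min break → 9 h 46 min
Thu: 7:15 AM–2:19 PM = 7 h 4 min; less 45 min break → 6 h 19 min
Fri: 9:06 AM–7:44 PM = 10 h 38 min; less 45 min break → 9 h 53 min
Sat: 7:22 AM–5:57 PM = 10 h 35 min; less 45 min break → 9 h 50 min
Sun: 10:37 AM–10:18 PM = 11 h 41 min; less 45 min break → 10 h 56 min
Total worked: 56 h 57 min = 56.95 h.
Threshold 37.5 h → overtime 19 h 27 min, regular 37 h 30 min.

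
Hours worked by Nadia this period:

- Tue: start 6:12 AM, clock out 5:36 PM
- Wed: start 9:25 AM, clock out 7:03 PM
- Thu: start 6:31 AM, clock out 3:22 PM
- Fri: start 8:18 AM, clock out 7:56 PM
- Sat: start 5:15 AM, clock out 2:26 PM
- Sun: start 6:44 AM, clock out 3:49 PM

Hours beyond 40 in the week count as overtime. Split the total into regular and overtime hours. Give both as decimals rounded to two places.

Tue: 6:12 AM–5:36 PM = 11 h 24 min
Wed: 9:25 AM–7:03 PM = 9 h 38 min
Thu: 6:31 AM–3:22 PM = 8 h 51 min
Fri: 8:18 AM–7:56 PM = 11 h 38 min
Sat: 5:15 AM–2:26 PM = 9 h 11 min
Sun: 6:44 AM–3:49 PM = 9 h 5 min
Total worked: 59 h 47 min = 59.78 h.
Threshold 40 h → overtime 19 h 47 min, regular 40 h 0 min.

Regular 40.00 hours, overtime 19.78 hours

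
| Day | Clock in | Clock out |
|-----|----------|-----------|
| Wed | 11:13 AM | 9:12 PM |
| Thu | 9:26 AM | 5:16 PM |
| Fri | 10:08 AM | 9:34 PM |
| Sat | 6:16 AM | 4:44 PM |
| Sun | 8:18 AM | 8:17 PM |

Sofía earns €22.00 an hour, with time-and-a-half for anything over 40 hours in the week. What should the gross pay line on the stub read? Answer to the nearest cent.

Wed: 11:13 AM–9:12 PM = 9 h 59 min
Thu: 9:26 AM–5:16 PM = 7 h 50 min
Fri: 10:08 AM–9:34 PM = 11 h 26 min
Sat: 6:16 AM–4:44 PM = 10 h 28 min
Sun: 8:18 AM–8:17 PM = 11 h 59 min
Total worked: 51 h 42 min = 3102 min.
Regular 40 h 0 min = 2400 min at €22.00/h; overtime 11 h 42 min = 702 min at €33.00/h.
Pay = (2400 × €22.00 + 702 × €33.00) ÷ 60 = €1266.10.

€1266.10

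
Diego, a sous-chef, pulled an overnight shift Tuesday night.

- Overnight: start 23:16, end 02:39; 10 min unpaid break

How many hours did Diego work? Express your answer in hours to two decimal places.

3.22 hours

Overnight: 23:16 → midnight = 0 h 44 min; midnight → 02:39 = 2 h 39 min; span 3 h 23 min; less 10 min break → 3 h 13 min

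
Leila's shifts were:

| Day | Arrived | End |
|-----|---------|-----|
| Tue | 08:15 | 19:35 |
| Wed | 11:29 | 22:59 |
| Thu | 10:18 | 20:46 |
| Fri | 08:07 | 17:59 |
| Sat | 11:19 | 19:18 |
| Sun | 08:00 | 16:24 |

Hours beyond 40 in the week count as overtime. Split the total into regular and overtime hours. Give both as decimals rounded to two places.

Regular 40.00 hours, overtime 19.55 hours

Tue: 08:15–19:35 = 11 h 20 min
Wed: 11:29–22:59 = 11 h 30 min
Thu: 10:18–20:46 = 10 h 28 min
Fri: 08:07–17:59 = 9 h 52 min
Sat: 11:19–19:18 = 7 h 59 min
Sun: 08:00–16:24 = 8 h 24 min
Total worked: 59 h 33 min = 59.55 h.
Threshold 40 h → overtime 19 h 33 min, regular 40 h 0 min.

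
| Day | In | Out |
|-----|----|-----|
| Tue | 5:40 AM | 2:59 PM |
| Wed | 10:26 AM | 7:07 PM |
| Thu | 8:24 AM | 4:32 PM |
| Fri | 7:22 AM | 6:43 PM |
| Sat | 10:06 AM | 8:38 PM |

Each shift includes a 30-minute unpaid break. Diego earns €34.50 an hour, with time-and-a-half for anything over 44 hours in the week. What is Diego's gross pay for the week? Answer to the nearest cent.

€1596.49

Tue: 5:40 AM–2:59 PM = 9 h 19 min; less 30 min break → 8 h 49 min
Wed: 10:26 AM–7:07 PM = 8 h 41 min; less 30 min break → 8 h 11 min
Thu: 8:24 AM–4:32 PM = 8 h 8 min; less 30 min break → 7 h 38 min
Fri: 7:22 AM–6:43 PM = 11 h 21 min; less 30 min break → 10 h 51 min
Sat: 10:06 AM–8:38 PM = 10 h 32 min; less 30 min break → 10 h 2 min
Total worked: 45 h 31 min = 2731 min.
Regular 44 h 0 min = 2640 min at €34.50/h; overtime 1 h 31 min = 91 min at €51.75/h.
Pay = (2640 × €34.50 + 91 × €51.75) ÷ 60 = €1596.49.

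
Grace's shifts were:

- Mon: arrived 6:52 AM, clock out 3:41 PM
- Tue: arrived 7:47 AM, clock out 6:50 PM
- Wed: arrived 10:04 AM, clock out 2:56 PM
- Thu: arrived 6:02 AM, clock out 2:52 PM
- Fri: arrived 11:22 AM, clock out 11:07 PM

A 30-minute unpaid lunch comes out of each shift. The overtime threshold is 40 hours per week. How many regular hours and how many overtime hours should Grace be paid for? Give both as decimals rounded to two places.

Mon: 6:52 AM–3:41 PM = 8 h 49 min; less 30 min break → 8 h 19 min
Tue: 7:47 AM–6:50 PM = 11 h 3 min; less 30 min break → 10 h 33 min
Wed: 10:04 AM–2:56 PM = 4 h 52 min; less 30 min break → 4 h 22 min
Thu: 6:02 AM–2:52 PM = 8 h 50 min; less 30 min break → 8 h 20 min
Fri: 11:22 AM–11:07 PM = 11 h 45 min; less 30 min break → 11 h 15 min
Total worked: 42 h 49 min = 42.82 h.
Threshold 40 h → overtime 2 h 49 min, regular 40 h 0 min.

Regular 40.00 hours, overtime 2.82 hours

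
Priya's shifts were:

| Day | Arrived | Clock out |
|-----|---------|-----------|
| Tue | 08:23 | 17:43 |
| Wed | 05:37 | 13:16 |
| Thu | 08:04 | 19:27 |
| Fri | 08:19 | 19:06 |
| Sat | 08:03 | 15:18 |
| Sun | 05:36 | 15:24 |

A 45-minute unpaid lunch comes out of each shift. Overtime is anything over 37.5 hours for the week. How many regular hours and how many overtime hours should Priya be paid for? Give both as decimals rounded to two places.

Tue: 08:23–17:43 = 9 h 20 min; less 45 min break → 8 h 35 min
Wed: 05:37–13:16 = 7 h 39 min; less 45 min break → 6 h 54 min
Thu: 08:04–19:27 = 11 h 23 min; less 45 min break → 10 h 38 min
Fri: 08:19–19:06 = 10 h 47 min; less 45 min break → 10 h 2 min
Sat: 08:03–15:18 = 7 h 15 min; less 45 min break → 6 h 30 min
Sun: 05:36–15:24 = 9 h 48 min; less 45 min break → 9 h 3 min
Total worked: 51 h 42 min = 51.70 h.
Threshold 37.5 h → overtime 14 h 12 min, regular 37 h 30 min.

Regular 37.50 hours, overtime 14.20 hours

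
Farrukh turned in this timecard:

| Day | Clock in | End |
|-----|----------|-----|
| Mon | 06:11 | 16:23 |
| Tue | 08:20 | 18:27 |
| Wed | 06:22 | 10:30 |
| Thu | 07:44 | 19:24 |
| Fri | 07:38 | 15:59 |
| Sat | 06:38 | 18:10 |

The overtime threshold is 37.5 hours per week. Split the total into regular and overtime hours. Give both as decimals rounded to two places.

Regular 37.50 hours, overtime 18.50 hours

Mon: 06:11–16:23 = 10 h 12 min
Tue: 08:20–18:27 = 10 h 7 min
Wed: 06:22–10:30 = 4 h 8 min
Thu: 07:44–19:24 = 11 h 40 min
Fri: 07:38–15:59 = 8 h 21 min
Sat: 06:38–18:10 = 11 h 32 min
Total worked: 56 h 0 min = 56.00 h.
Threshold 37.5 h → overtime 18 h 30 min, regular 37 h 30 min.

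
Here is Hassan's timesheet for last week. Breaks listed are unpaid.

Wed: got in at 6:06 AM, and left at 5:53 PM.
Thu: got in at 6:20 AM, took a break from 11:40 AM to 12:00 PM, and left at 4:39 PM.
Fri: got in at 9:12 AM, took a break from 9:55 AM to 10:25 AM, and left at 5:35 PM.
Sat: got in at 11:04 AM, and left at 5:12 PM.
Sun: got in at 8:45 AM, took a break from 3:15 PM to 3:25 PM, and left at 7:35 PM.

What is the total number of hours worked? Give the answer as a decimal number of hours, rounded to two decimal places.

46.45 hours

Wed: 6:06 AM–5:53 PM = 11 h 47 min
Thu: 6:20 AM–4:39 PM = 10 h 19 min; less 20 min break → 9 h 59 min
Fri: 9:12 AM–5:35 PM = 8 h 23 min; less 30 min break → 7 h 53 min
Sat: 11:04 AM–5:12 PM = 6 h 8 min
Sun: 8:45 AM–7:35 PM = 10 h 50 min; less 10 min break → 10 h 40 min
Total: 11 h 47 min + 9 h 59 min + 7 h 53 min + 6 h 8 min + 10 h 40 min = 46 h 27 min.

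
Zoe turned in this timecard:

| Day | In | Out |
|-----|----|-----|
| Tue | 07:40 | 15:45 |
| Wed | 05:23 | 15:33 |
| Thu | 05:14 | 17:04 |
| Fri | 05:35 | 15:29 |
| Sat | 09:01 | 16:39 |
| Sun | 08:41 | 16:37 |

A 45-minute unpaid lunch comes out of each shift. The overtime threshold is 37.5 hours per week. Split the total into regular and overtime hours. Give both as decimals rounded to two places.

Tue: 07:40–15:45 = 8 h 5 min; less 45 min break → 7 h 20 min
Wed: 05:23–15:33 = 10 h 10 min; less 45 min break → 9 h 25 min
Thu: 05:14–17:04 = 11 h 50 min; less 45 min break → 11 h 5 min
Fri: 05:35–15:29 = 9 h 54 min; less 45 min break → 9 h 9 min
Sat: 09:01–16:39 = 7 h 38 min; less 45 min break → 6 h 53 min
Sun: 08:41–16:37 = 7 h 56 min; less 45 min break → 7 h 11 min
Total worked: 51 h 3 min = 51.05 h.
Threshold 37.5 h → overtime 13 h 33 min, regular 37 h 30 min.

Regular 37.50 hours, overtime 13.55 hours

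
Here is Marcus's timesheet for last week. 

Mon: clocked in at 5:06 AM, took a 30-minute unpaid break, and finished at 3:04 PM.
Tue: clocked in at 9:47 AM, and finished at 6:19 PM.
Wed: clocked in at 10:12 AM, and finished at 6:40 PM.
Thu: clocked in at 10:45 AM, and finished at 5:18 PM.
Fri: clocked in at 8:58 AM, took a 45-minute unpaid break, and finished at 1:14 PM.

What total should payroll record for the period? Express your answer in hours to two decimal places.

Mon: 5:06 AM–3:04 PM = 9 h 58 min; less 30 min break → 9 h 28 min
Tue: 9:47 AM–6:19 PM = 8 h 32 min
Wed: 10:12 AM–6:40 PM = 8 h 28 min
Thu: 10:45 AM–5:18 PM = 6 h 33 min
Fri: 8:58 AM–1:14 PM = 4 h 16 min; less 45 min break → 3 h 31 min
Total: 9 h 28 min + 8 h 32 min + 8 h 28 min + 6 h 33 min + 3 h 31 min = 36 h 32 min.

36.53 hours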